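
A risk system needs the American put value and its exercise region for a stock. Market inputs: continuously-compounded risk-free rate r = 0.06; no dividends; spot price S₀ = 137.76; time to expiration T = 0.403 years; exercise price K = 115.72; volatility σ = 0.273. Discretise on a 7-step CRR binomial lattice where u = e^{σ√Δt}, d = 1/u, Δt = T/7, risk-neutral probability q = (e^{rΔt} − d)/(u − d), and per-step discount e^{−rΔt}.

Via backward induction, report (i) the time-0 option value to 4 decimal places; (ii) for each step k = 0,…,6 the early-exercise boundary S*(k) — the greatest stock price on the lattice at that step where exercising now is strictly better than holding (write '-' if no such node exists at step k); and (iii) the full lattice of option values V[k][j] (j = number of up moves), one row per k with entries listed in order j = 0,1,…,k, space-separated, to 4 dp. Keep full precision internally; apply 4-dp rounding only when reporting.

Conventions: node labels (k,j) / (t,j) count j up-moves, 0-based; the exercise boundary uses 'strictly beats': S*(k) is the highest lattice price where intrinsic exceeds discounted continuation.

Δt=0.05757  u=1.06770  d=0.93660  q=0.51002  discount=0.99655
step 7 (expiry): payoffs max(K−S,0) = 28.6261 16.4350 2.5375 0.0000 0.0000 0.0000 0.0000 0.0000
step 6: (k=6,j=0): S=92.9899, K−S=22.7301, hold=22.3311 ⇒ V=22.7301 exercise | (k=6,j=1): S=106.0062, K−S=9.7138, hold=9.3147 ⇒ V=9.7138 exercise | (k=6,j=2): S=120.8446, K−S=0.0000, hold=1.2390 ⇒ V=1.2390 continue | (k=6,j=3): S=137.7600, K−S=0.0000, hold=0.0000 ⇒ V=0.0000 continue | (k=6,j=4): S=157.0431, K−S=0.0000, hold=0.0000 ⇒ V=0.0000 continue | (k=6,j=5): S=179.0255, K−S=0.0000, hold=0.0000 ⇒ V=0.0000 continue | (k=6,j=6): S=204.0848, K−S=0.0000, hold=0.0000 ⇒ V=0.0000 continue  boundary S*=106.0062
step 5: (k=5,j=0): S=99.2850, K−S=16.4350, hold=16.0360 ⇒ V=16.4350 exercise | (k=5,j=1): S=113.1825, K−S=2.5375, hold=5.3728 ⇒ V=5.3728 continue | (k=5,j=2): S=129.0254, K−S=0.0000, hold=0.6050 ⇒ V=0.6050 continue | (k=5,j=3): S=147.0859, K−S=0.0000, hold=0.0000 ⇒ V=0.0000 continue | (k=5,j=4): S=167.6744, K−S=0.0000, hold=0.0000 ⇒ V=0.0000 continue | (k=5,j=5): S=191.1449, K−S=0.0000, hold=0.0000 ⇒ V=0.0000 continue  boundary S*=99.2850
step 4: (k=4,j=0): S=106.0062, K−S=9.7138, hold=10.7558 ⇒ V=10.7558 continue | (k=4,j=1): S=120.8446, K−S=0.0000, hold=2.9310 ⇒ V=2.9310 continue | (k=4,j=2): S=137.7600, K−S=0.0000, hold=0.2954 ⇒ V=0.2954 continue | (k=4,j=3): S=157.0431, K−S=0.0000, hold=0.0000 ⇒ V=0.0000 continue | (k=4,j=4): S=179.0255, K−S=0.0000, hold=0.0000 ⇒ V=0.0000 continue  boundary S*=-
step 3: (k=3,j=0): S=113.1825, K−S=2.5375, hold=6.7416 ⇒ V=6.7416 continue | (k=3,j=1): S=129.0254, K−S=0.0000, hold=1.5813 ⇒ V=1.5813 continue | (k=3,j=2): S=147.0859, K−S=0.0000, hold=0.1442 ⇒ V=0.1442 continue | (k=3,j=3): S=167.6744, K−S=0.0000, hold=0.0000 ⇒ V=0.0000 continue  boundary S*=-
step 2: (k=2,j=0): S=120.8446, K−S=0.0000, hold=4.0956 ⇒ V=4.0956 continue | (k=2,j=1): S=137.7600, K−S=0.0000, hold=0.8454 ⇒ V=0.8454 continue | (k=2,j=2): S=157.0431, K−S=0.0000, hold=0.0704 ⇒ V=0.0704 continue  boundary S*=-
step 1: (k=1,j=0): S=129.0254, K−S=0.0000, hold=2.4295 ⇒ V=2.4295 continue | (k=1,j=1): S=147.0859, K−S=0.0000, hold=0.4486 ⇒ V=0.4486 continue  boundary S*=-
step 0: (k=0,j=0): S=137.7600, K−S=0.0000, hold=1.4143 ⇒ V=1.4143 continue  boundary S*=-

price = 1.4143
boundary = - - - - - 99.2850 106.0062
tree:
1.4143
2.4295 0.4486
4.0956 0.8454 0.0704
6.7416 1.5813 0.1442 0.0000
10.7558 2.9310 0.2954 0.0000 0.0000
16.4350 5.3728 0.6050 0.0000 0.0000 0.0000
22.7301 9.7138 1.2390 0.0000 0.0000 0.0000 0.0000
28.6261 16.4350 2.5375 0.0000 0.0000 0.0000 0.0000 0.0000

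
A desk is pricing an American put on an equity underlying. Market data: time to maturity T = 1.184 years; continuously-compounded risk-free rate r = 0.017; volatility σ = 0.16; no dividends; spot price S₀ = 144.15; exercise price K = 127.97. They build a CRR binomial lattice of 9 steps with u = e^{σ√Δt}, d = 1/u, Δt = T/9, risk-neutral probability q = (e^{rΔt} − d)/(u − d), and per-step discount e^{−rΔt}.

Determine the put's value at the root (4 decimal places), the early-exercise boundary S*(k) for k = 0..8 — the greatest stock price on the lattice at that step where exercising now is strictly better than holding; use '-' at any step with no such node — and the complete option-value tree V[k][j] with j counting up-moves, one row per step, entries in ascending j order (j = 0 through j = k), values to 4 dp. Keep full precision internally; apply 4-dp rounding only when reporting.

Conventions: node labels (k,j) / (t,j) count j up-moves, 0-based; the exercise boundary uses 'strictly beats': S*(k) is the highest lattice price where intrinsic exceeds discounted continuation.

Δt=0.13156  u=1.05975  d=0.94362  q=0.50478  discount=0.99777
step 9 (expiry): payoffs max(K−S,0) = 42.4664 31.9435 20.1256 6.8532 0.0000 0.0000 0.0000 0.0000 0.0000 0.0000
step 8: (k=8,j=0): S=90.6124, K−S=37.3576, hold=37.0717 ⇒ V=37.3576 exercise | (k=8,j=1): S=101.7640, K−S=26.2060, hold=25.9201 ⇒ V=26.2060 exercise | (k=8,j=2): S=114.2881, K−S=13.6819, hold=13.3960 ⇒ V=13.6819 exercise | (k=8,j=3): S=128.3535, K−S=0.0000, hold=3.3863 ⇒ V=3.3863 continue | (k=8,j=4): S=144.1500, K−S=0.0000, hold=0.0000 ⇒ V=0.0000 continue | (k=8,j=5): S=161.8905, K−S=0.0000, hold=0.0000 ⇒ V=0.0000 continue | (k=8,j=6): S=181.8144, K−S=0.0000, hold=0.0000 ⇒ V=0.0000 continue | (k=8,j=7): S=204.1902, K−S=0.0000, hold=0.0000 ⇒ V=0.0000 continue | (k=8,j=8): S=229.3199, K−S=0.0000, hold=0.0000 ⇒ V=0.0000 continue  boundary S*=114.2881
step 7: (k=7,j=0): S=96.0265, K−S=31.9435, hold=31.6577 ⇒ V=31.9435 exercise | (k=7,j=1): S=107.8444, K−S=20.1256, hold=19.8397 ⇒ V=20.1256 exercise | (k=7,j=2): S=121.1168, K−S=6.8532, hold=8.4660 ⇒ V=8.4660 continue | (k=7,j=3): S=136.0227, K−S=0.0000, hold=1.6732 ⇒ V=1.6732 continue | (k=7,j=4): S=152.7629, K−S=0.0000, hold=0.0000 ⇒ V=0.0000 continue | (k=7,j=5): S=171.5635, K−S=0.0000, hold=0.0000 ⇒ V=0.0000 continue | (k=7,j=6): S=192.6778, K−S=0.0000, hold=0.0000 ⇒ V=0.0000 continue | (k=7,j=7): S=216.3906, K−S=0.0000, hold=0.0000 ⇒ V=0.0000 continue  boundary S*=107.8444
step 6: (k=6,j=0): S=101.7640, K−S=26.2060, hold=25.9201 ⇒ V=26.2060 exercise | (k=6,j=1): S=114.2881, K−S=13.6819, hold=14.2083 ⇒ V=14.2083 continue | (k=6,j=2): S=128.3535, K−S=0.0000, hold=5.0259 ⇒ V=5.0259 continue | (k=6,j=3): S=144.1500, K−S=0.0000, hold=0.8268 ⇒ V=0.8268 continue | (k=6,j=4): S=161.8905, K−S=0.0000, hold=0.0000 ⇒ V=0.0000 continue | (k=6,j=5): S=181.8144, K−S=0.0000, hold=0.0000 ⇒ V=0.0000 continue | (k=6,j=6): S=204.1902, K−S=0.0000, hold=0.0000 ⇒ V=0.0000 continue  boundary S*=101.7640
step 5: (k=5,j=0): S=107.8444, K−S=20.1256, hold=20.1048 ⇒ V=20.1256 exercise | (k=5,j=1): S=121.1168, K−S=6.8532, hold=9.5519 ⇒ V=9.5519 continue | (k=5,j=2): S=136.0227, K−S=0.0000, hold=2.8998 ⇒ V=2.8998 continue | (k=5,j=3): S=152.7629, K−S=0.0000, hold=0.4085 ⇒ V=0.4085 continue | (k=5,j=4): S=171.5635, K−S=0.0000, hold=0.0000 ⇒ V=0.0000 continue | (k=5,j=5): S=192.6778, K−S=0.0000, hold=0.0000 ⇒ V=0.0000 continue  boundary S*=107.8444
step 4: (k=4,j=0): S=114.2881, K−S=13.6819, hold=14.7552 ⇒ V=14.7552 continue | (k=4,j=1): S=128.3535, K−S=0.0000, hold=6.1802 ⇒ V=6.1802 continue | (k=4,j=2): S=144.1500, K−S=0.0000, hold=1.6386 ⇒ V=1.6386 continue | (k=4,j=3): S=161.8905, K−S=0.0000, hold=0.2019 ⇒ V=0.2019 continue | (k=4,j=4): S=181.8144, K−S=0.0000, hold=0.0000 ⇒ V=0.0000 continue  boundary S*=-
step 3: (k=3,j=0): S=121.1168, K−S=6.8532, hold=10.4035 ⇒ V=10.4035 continue | (k=3,j=1): S=136.0227, K−S=0.0000, hold=3.8790 ⇒ V=3.8790 continue | (k=3,j=2): S=152.7629, K−S=0.0000, hold=0.9113 ⇒ V=0.9113 continue | (k=3,j=3): S=171.5635, K−S=0.0000, hold=0.0997 ⇒ V=0.0997 continue  boundary S*=-
step 2: (k=2,j=0): S=128.3535, K−S=0.0000, hold=7.0942 ⇒ V=7.0942 continue | (k=2,j=1): S=144.1500, K−S=0.0000, hold=2.3757 ⇒ V=2.3757 continue | (k=2,j=2): S=161.8905, K−S=0.0000, hold=0.5005 ⇒ V=0.5005 continue  boundary S*=-
step 1: (k=1,j=0): S=136.0227, K−S=0.0000, hold=4.7019 ⇒ V=4.7019 continue | (k=1,j=1): S=152.7629, K−S=0.0000, hold=1.4260 ⇒ V=1.4260 continue  boundary S*=-
step 0: (k=0,j=0): S=144.1500, K−S=0.0000, hold=3.0415 ⇒ V=3.0415 continue  boundary S*=-

price = 3.0415
boundary = - - - - - 107.8444 101.7640 107.8444 114.2881
tree:
3.0415
4.7019 1.4260
7.0942 2.3757 0.5005
10.4035 3.8790 0.9113 0.0997
14.7552 6.1802 1.6386 0.2019 0.0000
20.1256 9.5519 2.8998 0.4085 0.0000 0.0000
26.2060 14.2083 5.0259 0.8268 0.0000 0.0000 0.0000
31.9435 20.1256 8.4660 1.6732 0.0000 0.0000 0.0000 0.0000
37.3576 26.2060 13.6819 3.3863 0.0000 0.0000 0.0000 0.0000 0.0000
42.4664 31.9435 20.1256 6.8532 0.0000 0.0000 0.0000 0.0000 0.0000 0.0000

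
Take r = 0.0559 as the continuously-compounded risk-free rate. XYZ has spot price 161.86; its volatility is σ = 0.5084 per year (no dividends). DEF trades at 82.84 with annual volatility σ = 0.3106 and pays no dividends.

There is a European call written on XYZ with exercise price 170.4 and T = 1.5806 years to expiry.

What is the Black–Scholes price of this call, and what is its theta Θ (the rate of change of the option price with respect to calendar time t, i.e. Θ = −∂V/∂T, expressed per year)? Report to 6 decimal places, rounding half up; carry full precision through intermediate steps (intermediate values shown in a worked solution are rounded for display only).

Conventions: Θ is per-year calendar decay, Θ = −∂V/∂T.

σ√T = 0.5084·√1.5806 = 0.639170
d₁ = (ln(S/K) + (r+σ²/2)T) / (σ√T) = (ln(161.86/170.4) + (0.0559+0.5084²/2)·1.5806) / 0.639170 = (-0.051417 + 0.292625) / 0.639170 = 0.377377
d₂ = d₁ − σ√T = 0.377377 − 0.639170 = -0.261793
e^{−rT} = 0.915435
N(d₁) = 0.647053,  N(d₂) = 0.396740
Call price V = S·N(d₁) − K·e^{−rT}·N(d₂) = 104.732027 − 61.887597 = 42.844430
φ(d₁) = (1/√(2π))·e^{−d₁²/2} = 0.371523
Θ = −S·φ(d₁)·σ/(2√T) − r·K·e^{−rT}·N(d₂) = −12.158767 − 3.459517 = -15.618283

price = 42.844430
Θ = -15.618283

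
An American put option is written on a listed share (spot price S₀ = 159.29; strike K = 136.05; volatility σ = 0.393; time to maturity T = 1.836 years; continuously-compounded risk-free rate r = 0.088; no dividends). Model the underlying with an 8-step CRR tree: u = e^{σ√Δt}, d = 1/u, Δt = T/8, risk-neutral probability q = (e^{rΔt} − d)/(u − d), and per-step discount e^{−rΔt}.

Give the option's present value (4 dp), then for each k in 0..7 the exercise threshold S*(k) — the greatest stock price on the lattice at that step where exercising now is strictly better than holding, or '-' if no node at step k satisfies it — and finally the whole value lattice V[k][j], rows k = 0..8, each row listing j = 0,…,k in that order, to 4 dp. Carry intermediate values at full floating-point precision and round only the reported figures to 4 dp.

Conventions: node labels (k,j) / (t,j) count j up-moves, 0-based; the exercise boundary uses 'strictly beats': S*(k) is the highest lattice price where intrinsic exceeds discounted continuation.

price = 13.9113
boundary = - - - 90.5510 75.0115 90.5510 75.0115 90.5510
tree:
13.9113
21.2877 7.2964
31.6469 12.0686 2.9484
45.4990 19.4473 5.3775 0.7044
61.0385 30.3453 9.6299 1.4578 0.0000
73.9112 45.4990 16.8273 3.0170 0.0000 0.0000
84.5748 61.0385 28.4048 6.2437 0.0000 0.0000 0.0000
93.4085 73.9112 45.4990 12.9212 0.0000 0.0000 0.0000 0.0000
100.7262 84.5748 61.0385 26.7404 0.0000 0.0000 0.0000 0.0000 0.0000

Δt=0.22950, u=1.20716, d=0.82839, q=0.50693, disc=e^(-rΔt)=0.98001
k=8 terminal: V=max(K-S,0) → 100.7262 84.5748 61.0385 26.7404 0.0000 0.0000 0.0000 0.0000 0.0000
k=7: j=0 S=42.6415 intr=93.4085 cont=90.6884 V=93.4085[EX]; j=1 S=62.1388 intr=73.9112 cont=71.1911 V=73.9112[EX]; j=2 S=90.5510 intr=45.4990 cont=42.7789 V=45.4990[EX]; j=3 S=131.9542 intr=4.0958 cont=12.9212 V=12.9212[hold]; j=4 S=192.2887 intr=0.0000 cont=0.0000 V=0.0000[hold]; j=5 S=280.2102 intr=0.0000 cont=0.0000 V=0.0000[hold]; j=6 S=408.3328 intr=0.0000 cont=0.0000 V=0.0000[hold]; j=7 S=595.0378 intr=0.0000 cont=0.0000 V=0.0000[hold]  S*(7)=90.5510
k=6: j=0 S=51.4752 intr=84.5748 cont=81.8547 V=84.5748[EX]; j=1 S=75.0115 intr=61.0385 cont=58.3184 V=61.0385[EX]; j=2 S=109.3096 intr=26.7404 cont=28.4048 V=28.4048[hold]; j=3 S=159.2900 intr=0.0000 cont=6.2437 V=6.2437[hold]; j=4 S=232.1233 intr=0.0000 cont=0.0000 V=0.0000[hold]; j=5 S=338.2588 intr=0.0000 cont=0.0000 V=0.0000[hold]; j=6 S=492.9233 intr=0.0000 cont=0.0000 V=0.0000[hold]  S*(6)=75.0115
k=5: j=0 S=62.1388 intr=73.9112 cont=71.1911 V=73.9112[EX]; j=1 S=90.5510 intr=45.4990 cont=43.6058 V=45.4990[EX]; j=2 S=131.9542 intr=4.0958 cont=16.8273 V=16.8273[hold]; j=3 S=192.2887 intr=0.0000 cont=3.0170 V=3.0170[hold]; j=4 S=280.2102 intr=0.0000 cont=0.0000 V=0.0000[hold]; j=5 S=408.3328 intr=0.0000 cont=0.0000 V=0.0000[hold]  S*(5)=90.5510
k=4: j=0 S=75.0115 intr=61.0385 cont=58.3184 V=61.0385[EX]; j=1 S=109.3096 intr=26.7404 cont=30.3453 V=30.3453[hold]; j=2 S=159.2900 intr=0.0000 cont=9.6299 V=9.6299[hold]; j=3 S=232.1233 intr=0.0000 cont=1.4578 V=1.4578[hold]; j=4 S=338.2588 intr=0.0000 cont=0.0000 V=0.0000[hold]  S*(4)=75.0115
k=3: j=0 S=90.5510 intr=45.4990 cont=44.5698 V=45.4990[EX]; j=1 S=131.9542 intr=4.0958 cont=19.4473 V=19.4473[hold]; j=2 S=192.2887 intr=0.0000 cont=5.3775 V=5.3775[hold]; j=3 S=280.2102 intr=0.0000 cont=0.7044 V=0.7044[hold]  S*(3)=90.5510
k=2: j=0 S=109.3096 intr=26.7404 cont=31.6469 V=31.6469[hold]; j=1 S=159.2900 intr=0.0000 cont=12.0686 V=12.0686[hold]; j=2 S=232.1233 intr=0.0000 cont=2.9484 V=2.9484[hold]  S*(2)=-
k=1: j=0 S=131.9542 intr=4.0958 cont=21.2877 V=21.2877[hold]; j=1 S=192.2887 intr=0.0000 cont=7.2964 V=7.2964[hold]  S*(1)=-
k=0: j=0 S=159.2900 intr=0.0000 cont=13.9113 V=13.9113[hold]  S*(0)=-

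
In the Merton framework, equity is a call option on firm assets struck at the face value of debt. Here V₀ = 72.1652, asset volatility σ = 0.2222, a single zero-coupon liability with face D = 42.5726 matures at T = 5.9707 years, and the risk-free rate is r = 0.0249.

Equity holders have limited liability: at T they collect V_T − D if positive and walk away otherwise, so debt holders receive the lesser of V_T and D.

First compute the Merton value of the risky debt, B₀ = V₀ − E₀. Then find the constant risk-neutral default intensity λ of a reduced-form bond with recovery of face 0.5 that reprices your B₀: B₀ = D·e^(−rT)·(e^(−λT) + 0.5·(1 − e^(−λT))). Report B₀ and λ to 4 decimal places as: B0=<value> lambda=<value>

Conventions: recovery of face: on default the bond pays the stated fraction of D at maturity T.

Work the structural quantities from V₀ = 72.1652 against face 42.5726:
d₁ = [ln(V₀/D) + (r + σ²/2)T] / (σ√T)
   = [ln(72.1652/42.5726) + (0.0249 + 0.5·0.2222²)·5.9707] / (0.2222·√5.9707)
   = [0.527747 + 0.296066] / 0.542946 = 1.517301
d₂ = d₁ − σ√T = 1.517301 − 0.542946 = 0.974355
N(d₁) = 0.935405,  N(d₂) = 0.835060,  e^(−rT) = 0.861853
E₀ = V₀·N(d₁) − D·e^(−rT)·N(d₂)
   = 72.1652·0.935405 − 42.5726·0.861853·0.835060 = 36.864209
B₀ = V₀ − E₀ = 72.1652 − 36.864209 = 35.300991
e^(−λT) = (B₀·e^(rT)/D − 0.5)/(1 − 0.5) = (35.3010·1.160291/42.5726 − 0.5)/0.5 = 0.92421492
λ = −ln(0.92421492)/5.9707 = 0.013200

B0=35.3010 lambda=0.0132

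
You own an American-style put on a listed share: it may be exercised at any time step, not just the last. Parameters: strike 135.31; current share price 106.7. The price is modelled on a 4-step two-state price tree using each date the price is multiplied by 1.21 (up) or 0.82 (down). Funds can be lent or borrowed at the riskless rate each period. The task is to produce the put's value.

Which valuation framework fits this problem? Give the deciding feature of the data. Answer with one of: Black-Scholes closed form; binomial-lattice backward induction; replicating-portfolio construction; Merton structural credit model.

framework: binomial-lattice backward induction

Key observation: an American put (K = 135.31, S₀ = 106.7) on a 4-date tree has no closed form — the optimal stopping decision is embedded and must be resolved recursively from expiry.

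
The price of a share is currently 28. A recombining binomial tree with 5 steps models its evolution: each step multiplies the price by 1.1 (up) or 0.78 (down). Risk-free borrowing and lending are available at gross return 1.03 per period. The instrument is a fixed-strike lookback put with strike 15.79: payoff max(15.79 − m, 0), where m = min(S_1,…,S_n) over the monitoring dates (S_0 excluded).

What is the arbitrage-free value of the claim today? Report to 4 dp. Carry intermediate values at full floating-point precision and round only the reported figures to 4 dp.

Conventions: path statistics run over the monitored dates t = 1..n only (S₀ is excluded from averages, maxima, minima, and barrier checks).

Risk-neutral up-probability p* = (R−d)/(u−d) = (1.03−0.78)/(1.1−0.78) = 0.7812; the claim prices as the p*-weighted sum of path payoffs discounted by R^5.
Enumerate all 2^5 = 32 price paths (U = up ×1.1, D = down ×0.78); each path with k up-moves has probability p*^k·(1−p*)^(5−k).
DDDDD: m=8.0841, payoff=7.7059, prob=0.000501
UDDDD: m=11.4006, payoff=4.3894, prob=0.001789
DUDDD: m=11.4006, payoff=4.3894, prob=0.001789
UUDDD: m=16.0778, payoff=0.0000, prob=0.006389
DDUDD: m=11.4006, payoff=4.3894, prob=0.001789
UDUDD: m=16.0778, payoff=0.0000, prob=0.006389
DUUDD: m=16.0778, payoff=0.0000, prob=0.006389
UUUDD: m=22.6739, payoff=0.0000, prob=0.022817
DDDUD: m=11.4006, payoff=4.3894, prob=0.001789
UDDUD: m=16.0778, payoff=0.0000, prob=0.006389
DUDUD: m=16.0778, payoff=0.0000, prob=0.006389
UUDUD: m=22.6739, payoff=0.0000, prob=0.022817
DDUUD: m=16.0778, payoff=0.0000, prob=0.006389
UDUUD: m=22.6739, payoff=0.0000, prob=0.022817
DUUUD: m=21.8400, payoff=0.0000, prob=0.022817
UUUUD: m=30.8000, payoff=0.0000, prob=0.081491
DDDDU: m=10.3642, payoff=5.4258, prob=0.001789
UDDDU: m=14.6162, payoff=1.1738, prob=0.006389
DUDDU: m=14.6162, payoff=1.1738, prob=0.006389
UUDDU: m=20.6126, payoff=0.0000, prob=0.022817
DDUDU: m=14.6162, payoff=1.1738, prob=0.006389
UDUDU: m=20.6126, payoff=0.0000, prob=0.022817
DUUDU: m=20.6126, payoff=0.0000, prob=0.022817
UUUDU: m=29.0690, payoff=0.0000, prob=0.081491
DDDUU: m=13.2875, payoff=2.5025, prob=0.006389
UDDUU: m=18.7387, payoff=0.0000, prob=0.022817
DUDUU: m=18.7387, payoff=0.0000, prob=0.022817
UUDUU: m=26.4264, payoff=0.0000, prob=0.081491
DDUUU: m=17.0352, payoff=0.0000, prob=0.022817
UDUUU: m=24.0240, payoff=0.0000, prob=0.081491
DUUUU: m=21.8400, payoff=0.0000, prob=0.081491
UUUUU: m=30.8000, payoff=0.0000, prob=0.291038
Price = Σ prob·payoff / R^5 = 0.083460 / 1.159274 = 0.0720

price = 0.0720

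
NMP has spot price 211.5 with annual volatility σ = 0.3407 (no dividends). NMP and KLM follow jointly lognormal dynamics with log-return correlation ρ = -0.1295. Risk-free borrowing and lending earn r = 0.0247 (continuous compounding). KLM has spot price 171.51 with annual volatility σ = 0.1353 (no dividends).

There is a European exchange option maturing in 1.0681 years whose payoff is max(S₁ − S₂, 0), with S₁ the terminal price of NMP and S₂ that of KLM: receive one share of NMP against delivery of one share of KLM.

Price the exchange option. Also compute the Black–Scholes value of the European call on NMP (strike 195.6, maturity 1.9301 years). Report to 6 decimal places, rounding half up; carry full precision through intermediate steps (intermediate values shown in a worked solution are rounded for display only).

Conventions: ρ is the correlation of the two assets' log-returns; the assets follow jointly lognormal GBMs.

exchange price = 54.051463
price(NMP call K=195.6) = 51.013311

σ_eff = √(σ₁² + σ₂² − 2ρσ₁σ₂) = √(0.3407² + 0.1353² − 2·-0.1295·0.3407·0.1353) = 0.382520
d₁ = (ln(S₁/S₂) + (q₂ − q₁ + σ_eff²/2)T) / (σ_eff√T) = (ln(211.5/171.51) + (0.0 − 0.0 + 0.073161)·1.0681) / 0.395330 = 0.727813
d₂ = d₁ − σ_eff√T = 0.727813 − 0.395330 = 0.332482
N(d₁) = 0.766636,  N(d₂) = 0.630237
V = S₁·e^{−q₁T}·N(d₁) − S₂·e^{−q₂T}·N(d₂) = 162.143487 − 108.092024 = 54.051463
[vanilla: NMP call K=195.6]
σ√T = 0.3407·√1.9301 = 0.473328
d₁ = (ln(S/K) + (r+σ²/2)T) / (σ√T) = (ln(211.5/195.6) + (0.0247+0.3407²/2)·1.9301) / 0.473328 = (0.078153 + 0.159693) / 0.473328 = 0.502498
d₂ = d₁ − σ√T = 0.502498 − 0.473328 = 0.029170
e^{−rT} = 0.953445
N(d₁) = 0.692341,  N(d₂) = 0.511636
price = S·N(d₁) − K·e^{−rT}·N(d₂) = 146.430206 − 95.416895 = 51.013311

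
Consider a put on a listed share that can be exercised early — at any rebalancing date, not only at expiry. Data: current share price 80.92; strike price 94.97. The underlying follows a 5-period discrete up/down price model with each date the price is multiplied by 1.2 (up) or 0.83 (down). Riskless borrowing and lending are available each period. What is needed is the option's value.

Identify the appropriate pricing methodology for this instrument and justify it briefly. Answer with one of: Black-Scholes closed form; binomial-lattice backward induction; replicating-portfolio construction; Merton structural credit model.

framework: binomial-lattice backward induction

Key observation: with exercise allowed before expiry on a discrete up/down model (5 steps from spot 80.92), the strike-94.97 put's value must be rolled back through the tree testing early exercise at each node.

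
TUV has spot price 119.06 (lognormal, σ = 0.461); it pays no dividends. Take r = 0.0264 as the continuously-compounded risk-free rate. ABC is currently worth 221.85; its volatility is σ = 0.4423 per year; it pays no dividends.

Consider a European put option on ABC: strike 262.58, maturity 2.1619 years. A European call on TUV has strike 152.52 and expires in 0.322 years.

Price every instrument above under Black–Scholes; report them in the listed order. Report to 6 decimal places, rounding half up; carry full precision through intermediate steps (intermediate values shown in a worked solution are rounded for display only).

price(ABC put K=262.58) = 73.822281
price(TUV call K=152.52) = 3.416032

[ABC put K=262.58]
σ√T = 0.4423·√2.1619 = 0.650331
d₁ = (ln(S/K) + (r+σ²/2)T) / (σ√T) = (ln(221.85/262.58) + (0.0264+0.4423²/2)·2.1619) / 0.650331 = (-0.168554 + 0.268540) / 0.650331 = 0.153745
d₂ = d₁ − σ√T = 0.153745 − 0.650331 = -0.496586
e^{−rT} = 0.944524
N(−d₁) = 0.438905,  N(−d₂) = 0.690260
price = K·e^{−rT}·N(−d₂) − S·N(−d₁) = 171.193428 − 97.371148 = 73.822281
[TUV call K=152.52]
σ√T = 0.461·√0.322 = 0.261595
d₁ = (ln(S/K) + (r+σ²/2)T) / (σ√T) = (ln(119.06/152.52) + (0.0264+0.461²/2)·0.322) / 0.261595 = (-0.247668 + 0.042717) / 0.261595 = -0.783470
d₂ = d₁ − σ√T = -0.783470 − 0.261595 = -1.045064
e^{−rT} = 0.991535
N(d₁) = 0.216676,  N(d₂) = 0.147997
price = S·N(d₁) − K·e^{−rT}·N(d₂) = 25.797405 − 22.381373 = 3.416032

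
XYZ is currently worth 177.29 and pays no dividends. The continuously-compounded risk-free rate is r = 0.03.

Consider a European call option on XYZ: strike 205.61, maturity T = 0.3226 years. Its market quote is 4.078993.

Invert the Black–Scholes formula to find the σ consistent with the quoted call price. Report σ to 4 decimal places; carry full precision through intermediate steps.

At σ = 0.3091 the Black–Scholes value reproduces the quote:
σ√T = 0.3091·√0.3226 = 0.175562
d₁ = (ln(S/K) + (r+σ²/2)T) / (σ√T) = (ln(177.29/205.61) + (0.03+0.3091²/2)·0.3226) / 0.175562 = (-0.148194 + 0.025089) / 0.175562 = -0.701206
d₂ = d₁ − σ√T = -0.701206 − 0.175562 = -0.876768
e^{−rT} = 0.990369
N(d₁) = 0.241587,  N(d₂) = 0.190306
V = S·N(d₁) − K·e^{−rT}·N(d₂) = 42.831004 − 38.752011 = 4.078993 (equal to the quote); since ∂V/∂σ > 0 for all σ, the implied volatility is unique

sigma = 0.3091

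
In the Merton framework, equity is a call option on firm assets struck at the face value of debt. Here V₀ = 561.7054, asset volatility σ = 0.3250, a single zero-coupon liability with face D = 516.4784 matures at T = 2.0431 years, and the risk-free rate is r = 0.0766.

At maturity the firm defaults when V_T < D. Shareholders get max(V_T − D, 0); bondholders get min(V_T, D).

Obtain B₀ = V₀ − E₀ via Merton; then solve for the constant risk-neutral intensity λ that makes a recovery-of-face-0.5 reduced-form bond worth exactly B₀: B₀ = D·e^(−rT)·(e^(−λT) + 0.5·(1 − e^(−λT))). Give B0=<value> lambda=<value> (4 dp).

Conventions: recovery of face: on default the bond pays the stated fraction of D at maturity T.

With assets at 561.7054 and a single debt payment of 516.4784 at 2.0431 years:
d₁ = [ln(V₀/D) + (r + σ²/2)T] / (σ√T)
   = [ln(561.7054/516.4784) + (0.0766 + 0.5·0.3250²)·2.0431] / (0.3250·√2.0431)
   = [0.083944 + 0.264403] / 0.464545 = 0.749866
d₂ = d₁ − σ√T = 0.749866 − 0.464545 = 0.285320
N(d₁) = 0.773332,  N(d₂) = 0.612301,  e^(−rT) = 0.855130
E₀ = V₀·N(d₁) − D·e^(−rT)·N(d₂)
   = 561.7054·0.773332 − 516.4784·0.855130·0.612301 = 163.958442
B₀ = V₀ − E₀ = 561.7054 − 163.958442 = 397.746958
e^(−λT) = (B₀·e^(rT)/D − 0.5)/(1 − 0.5) = (397.7470·1.169412/516.4784 − 0.5)/0.5 = 0.80116071
λ = −ln(0.80116071)/2.0431 = 0.108508

B0=397.7470 lambda=0.1085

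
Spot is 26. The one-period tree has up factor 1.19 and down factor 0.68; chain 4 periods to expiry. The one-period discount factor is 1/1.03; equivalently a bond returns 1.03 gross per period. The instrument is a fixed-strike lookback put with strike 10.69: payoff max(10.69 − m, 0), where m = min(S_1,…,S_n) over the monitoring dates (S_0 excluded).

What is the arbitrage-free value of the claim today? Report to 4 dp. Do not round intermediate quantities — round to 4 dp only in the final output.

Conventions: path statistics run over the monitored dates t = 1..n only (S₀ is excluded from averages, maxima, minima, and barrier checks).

price = 0.1458

Under the martingale measure an up-move has probability p* = 0.6863; value the claim as the probability-weighted average of per-path payoffs, discounted 4 periods at R = 1.03.
Enumerate all 2^4 = 16 price paths (U = up ×1.19, D = down ×0.68); each path with k up-moves has probability p*^k·(1−p*)^(4−k).
DDDD: m=5.5592, payoff=5.1308, prob=0.009687
UDDD: m=9.7285, payoff=0.9615, prob=0.021191
DUDD: m=9.7285, payoff=0.9615, prob=0.021191
UUDD: m=17.0249, payoff=0.0000, prob=0.046355
DDUD: m=9.7285, payoff=0.9615, prob=0.021191
UDUD: m=17.0249, payoff=0.0000, prob=0.046355
DUUD: m=17.0249, payoff=0.0000, prob=0.046355
UUUD: m=29.7936, payoff=0.0000, prob=0.101401
DDDU: m=8.1752, payoff=2.5148, prob=0.021191
UDDU: m=14.3067, payoff=0.0000, prob=0.046355
DUDU: m=14.3067, payoff=0.0000, prob=0.046355
UUDU: m=25.0366, payoff=0.0000, prob=0.101401
DDUU: m=12.0224, payoff=0.0000, prob=0.046355
UDUU: m=21.0392, payoff=0.0000, prob=0.101401
DUUU: m=17.6800, payoff=0.0000, prob=0.101401
UUUU: m=30.9400, payoff=0.0000, prob=0.221815
Price = Σ prob·payoff / R^4 = 0.164117 / 1.125509 = 0.1458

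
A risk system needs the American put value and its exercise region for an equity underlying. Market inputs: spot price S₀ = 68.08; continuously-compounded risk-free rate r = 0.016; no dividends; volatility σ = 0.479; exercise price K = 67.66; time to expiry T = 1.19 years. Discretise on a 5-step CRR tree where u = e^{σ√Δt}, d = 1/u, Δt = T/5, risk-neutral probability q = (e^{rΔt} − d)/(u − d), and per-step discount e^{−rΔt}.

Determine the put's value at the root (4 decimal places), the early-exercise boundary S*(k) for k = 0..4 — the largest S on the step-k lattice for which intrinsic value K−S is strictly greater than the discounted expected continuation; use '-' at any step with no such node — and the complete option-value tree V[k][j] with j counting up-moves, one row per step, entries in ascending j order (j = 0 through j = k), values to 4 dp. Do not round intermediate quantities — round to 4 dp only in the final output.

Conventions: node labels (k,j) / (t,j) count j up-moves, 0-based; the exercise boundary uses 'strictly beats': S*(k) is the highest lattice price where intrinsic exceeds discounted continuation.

params: Δt=0.23800 u=1.26324 d=0.79161 q=0.44993 e^(-rΔt)=0.99620
t_5 payoffs: 46.4965 33.8877 13.7669 0.0000 0.0000 0.0000
t_4: node(4,0) S=26.7346 payoff=40.9254 vs cont=40.6683 → 40.9254 [stop]  node(4,1) S=42.6625 payoff=24.9975 vs cont=24.7403 → 24.9975 [stop]  node(4,2) S=68.0800 payoff=0.0000 vs cont=7.5439 → 7.5439 [wait]  node(4,3) S=108.6407 payoff=0.0000 vs cont=0.0000 → 0.0000 [wait]  node(4,4) S=173.3667 payoff=0.0000 vs cont=0.0000 → 0.0000 [wait]  ⇒ S*(4)=42.6625
t_3: node(3,0) S=33.7723 payoff=33.8877 vs cont=33.6306 → 33.8877 [stop]  node(3,1) S=53.8931 payoff=13.7669 vs cont=17.0794 → 17.0794 [wait]  node(3,2) S=86.0015 payoff=0.0000 vs cont=4.1339 → 4.1339 [wait]  node(3,3) S=137.2395 payoff=0.0000 vs cont=0.0000 → 0.0000 [wait]  ⇒ S*(3)=33.7723
t_2: node(2,0) S=42.6625 payoff=24.9975 vs cont=26.2250 → 26.2250 [wait]  node(2,1) S=68.0800 payoff=0.0000 vs cont=11.2120 → 11.2120 [wait]  node(2,2) S=108.6407 payoff=0.0000 vs cont=2.2653 → 2.2653 [wait]  ⇒ S*(2)=-
t_1: node(1,0) S=53.8931 payoff=13.7669 vs cont=19.3962 → 19.3962 [wait]  node(1,1) S=86.0015 payoff=0.0000 vs cont=7.1592 → 7.1592 [wait]  ⇒ S*(1)=-
t_0: node(0,0) S=68.0800 payoff=0.0000 vs cont=13.8376 → 13.8376 [wait]  ⇒ S*(0)=-

price = 13.8376
boundary = - - - 33.7723 42.6625
tree:
13.8376
19.3962 7.1592
26.2250 11.2120 2.2653
33.8877 17.0794 4.1339 0.0000
40.9254 24.9975 7.5439 0.0000 0.0000
46.4965 33.8877 13.7669 0.0000 0.0000 0.0000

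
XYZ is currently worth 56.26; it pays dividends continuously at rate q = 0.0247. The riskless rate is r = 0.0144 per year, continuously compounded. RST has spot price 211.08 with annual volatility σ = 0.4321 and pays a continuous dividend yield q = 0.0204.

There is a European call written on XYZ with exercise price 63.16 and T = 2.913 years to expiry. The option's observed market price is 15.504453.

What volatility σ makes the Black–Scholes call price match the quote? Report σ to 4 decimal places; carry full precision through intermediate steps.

sigma = 0.5204

At σ = 0.5204 the Black–Scholes value reproduces the quote:
σ√T = 0.5204·√2.913 = 0.888193
d₁ = (ln(S/K) + (r−q+σ²/2)T) / (σ√T) = (ln(56.26/63.16) + (0.0144−0.0247+0.5204²/2)·2.913) / 0.888193 = (-0.115687 + 0.364440) / 0.888193 = 0.280066
d₂ = d₁ − σ√T = 0.280066 − 0.888193 = -0.608128
e^{−rT} = 0.958920
e^{−qT} = 0.930576
N(d₁) = 0.610286,  N(d₂) = 0.271551
V = S·e^{−qT}·N(d₁) − K·e^{−rT}·N(d₂) = 31.951075 − 16.446622 = 15.504453 (equal to the quote); since ∂V/∂σ > 0 for all σ, the implied volatility is unique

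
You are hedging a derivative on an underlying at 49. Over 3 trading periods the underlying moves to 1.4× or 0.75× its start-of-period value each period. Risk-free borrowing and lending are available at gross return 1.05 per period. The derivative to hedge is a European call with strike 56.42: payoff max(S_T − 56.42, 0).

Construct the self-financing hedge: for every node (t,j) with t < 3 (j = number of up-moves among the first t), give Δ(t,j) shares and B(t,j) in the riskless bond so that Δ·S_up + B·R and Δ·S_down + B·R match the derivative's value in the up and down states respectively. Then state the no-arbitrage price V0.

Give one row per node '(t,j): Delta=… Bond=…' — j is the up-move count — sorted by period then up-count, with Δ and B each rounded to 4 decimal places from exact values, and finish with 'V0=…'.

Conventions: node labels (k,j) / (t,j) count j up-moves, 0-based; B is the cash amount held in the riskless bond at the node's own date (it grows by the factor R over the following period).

(0,0): Delta=0.5997 Bond=-18.1155
(1,0): Delta=0.2872 Bond=-7.5402
(1,1): Delta=0.7949 Bond=-32.4159
(2,0): Delta=0.0000 Bond=0.0000
(2,1): Delta=0.4668 Bond=-17.1538
(2,2): Delta=1.0000 Bond=-53.7333
V0=11.2676

Under the risk-neutral measure, an up-move has probability p* = (R−d)/(u−d) = 0.4615 and values discount at R = 1.05.
Expiry values: V(3,0)=0.0000, V(3,1)=0.0000, V(3,2)=15.6100, V(3,3)=78.0360
  t=2,j=0: stock 27.5625 → up 38.5875 (V=0.0000), down 20.6719 (V=0.0000). Price 0.0000; hedge Δ=0.0000, bond B=0.0000.
  t=2,j=1: stock 51.4500 → up 72.0300 (V=15.6100), down 38.5875 (V=0.0000). Price 6.8615; hedge Δ=0.4668, bond B=-17.1538.
  t=2,j=2: stock 96.0400 → up 134.4560 (V=78.0360), down 72.0300 (V=15.6100). Price 42.3067; hedge Δ=1.0000, bond B=-53.7333.
  t=1,j=0: stock 36.7500 → up 51.4500 (V=6.8615), down 27.5625 (V=0.0000). Price 3.0161; hedge Δ=0.2872, bond B=-7.5402.
  t=1,j=1: stock 68.6000 → up 96.0400 (V=42.3067), down 51.4500 (V=6.8615). Price 22.1151; hedge Δ=0.7949, bond B=-32.4159.
  t=0,j=0: stock 49.0000 → up 68.6000 (V=22.1151), down 36.7500 (V=3.0161). Price 11.2676; hedge Δ=0.5997, bond B=-18.1155.
Verification: the root portfolio costs Δ(0,0)·S0 + B(0,0) = 11.2676, matching V0.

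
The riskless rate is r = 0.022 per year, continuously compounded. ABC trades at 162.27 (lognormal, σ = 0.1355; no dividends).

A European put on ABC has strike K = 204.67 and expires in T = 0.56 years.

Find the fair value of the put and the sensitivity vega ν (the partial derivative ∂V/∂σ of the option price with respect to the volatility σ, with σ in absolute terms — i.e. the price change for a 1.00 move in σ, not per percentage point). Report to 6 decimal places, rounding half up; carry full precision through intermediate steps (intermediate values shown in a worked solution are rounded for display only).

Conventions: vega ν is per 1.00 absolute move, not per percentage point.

σ√T = 0.1355·√0.56 = 0.101399
d₁ = (ln(S/K) + (r+σ²/2)T) / (σ√T) = (ln(162.27/204.67) + (0.022+0.1355²/2)·0.56) / 0.101399 = (-0.232137 + 0.017461) / 0.101399 = -2.117147
d₂ = d₁ − σ√T = -2.117147 − 0.101399 = -2.218546
e^{−rT} = 0.987756
N(−d₁) = 0.982876,  N(−d₂) = 0.986741
Put price V = K·e^{−rT}·N(−d₂) − S·N(−d₁) = 199.483482 − 159.491342 = 39.992141
φ(d₁) = (1/√(2π))·e^{−d₁²/2} = 0.042422
ν = S·φ(d₁)·√T = 5.151343

price = 39.992141
ν = 5.151343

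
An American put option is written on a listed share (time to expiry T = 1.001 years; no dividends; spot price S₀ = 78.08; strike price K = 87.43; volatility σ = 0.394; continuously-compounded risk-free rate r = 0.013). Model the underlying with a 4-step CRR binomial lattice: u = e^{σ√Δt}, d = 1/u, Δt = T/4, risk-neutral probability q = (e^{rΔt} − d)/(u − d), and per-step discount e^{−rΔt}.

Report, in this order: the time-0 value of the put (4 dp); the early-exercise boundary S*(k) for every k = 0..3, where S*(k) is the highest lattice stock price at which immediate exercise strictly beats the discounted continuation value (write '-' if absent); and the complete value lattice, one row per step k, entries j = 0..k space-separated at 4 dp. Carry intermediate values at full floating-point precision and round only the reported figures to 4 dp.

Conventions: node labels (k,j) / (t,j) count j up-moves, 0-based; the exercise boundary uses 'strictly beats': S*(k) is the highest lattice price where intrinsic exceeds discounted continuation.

Δt=0.25025  u=1.21786  d=0.82111  q=0.45910  discount=0.99675
step 4 (expiry): payoffs max(K−S,0) = 51.9368 34.7868 9.3500 0.0000 0.0000
step 3: (k=3,j=0): S=43.2258, K−S=44.2042, hold=43.9202 ⇒ V=44.2042 exercise | (k=3,j=1): S=64.1123, K−S=23.3177, hold=23.0338 ⇒ V=23.3177 exercise | (k=3,j=2): S=95.0908, K−S=0.0000, hold=5.0410 ⇒ V=5.0410 continue | (k=3,j=3): S=141.0380, K−S=0.0000, hold=0.0000 ⇒ V=0.0000 continue  boundary S*=64.1123
step 2: (k=2,j=0): S=52.6432, K−S=34.7868, hold=34.5028 ⇒ V=34.7868 exercise | (k=2,j=1): S=78.0800, K−S=9.3500, hold=14.8785 ⇒ V=14.8785 continue | (k=2,j=2): S=115.8077, K−S=0.0000, hold=2.7178 ⇒ V=2.7178 continue  boundary S*=52.6432
step 1: (k=1,j=0): S=64.1123, K−S=23.3177, hold=25.5636 ⇒ V=25.5636 continue | (k=1,j=1): S=95.0908, K−S=0.0000, hold=9.2654 ⇒ V=9.2654 continue  boundary S*=-
step 0: (k=0,j=0): S=78.0800, K−S=9.3500, hold=18.0224 ⇒ V=18.0224 continue  boundary S*=-

price = 18.0224
boundary = - - 52.6432 64.1123
tree:
18.0224
25.5636 9.2654
34.7868 14.8785 2.7178
44.2042 23.3177 5.0410 0.0000
51.9368 34.7868 9.3500 0.0000 0.0000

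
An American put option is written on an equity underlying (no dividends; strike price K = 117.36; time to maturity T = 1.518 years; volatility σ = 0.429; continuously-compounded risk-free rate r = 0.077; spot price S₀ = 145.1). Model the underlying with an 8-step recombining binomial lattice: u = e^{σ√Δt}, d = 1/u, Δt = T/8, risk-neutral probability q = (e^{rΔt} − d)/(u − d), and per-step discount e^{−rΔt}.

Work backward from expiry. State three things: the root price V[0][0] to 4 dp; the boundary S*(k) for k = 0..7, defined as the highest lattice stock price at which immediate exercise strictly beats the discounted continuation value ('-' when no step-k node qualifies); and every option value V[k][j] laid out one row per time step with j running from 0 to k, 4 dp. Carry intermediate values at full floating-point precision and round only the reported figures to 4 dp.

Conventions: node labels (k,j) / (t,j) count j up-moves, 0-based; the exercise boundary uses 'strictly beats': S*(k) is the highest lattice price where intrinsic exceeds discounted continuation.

price = 11.6878
boundary = - - - - 68.7123 57.0002 68.7123 82.8310
tree:
11.6878
17.4728 6.0775
25.4131 9.8151 2.4088
35.8045 15.4674 4.2854 0.5476
48.6477 23.6437 7.5066 1.0950 0.0000
60.3598 34.7723 12.8857 2.1896 0.0000 0.0000
70.0756 48.6477 21.5173 4.3786 0.0000 0.0000 0.0000
78.1353 60.3598 34.5290 8.7559 0.0000 0.0000 0.0000 0.0000
84.8212 70.0756 48.6477 17.5093 0.0000 0.0000 0.0000 0.0000 0.0000

Δt=0.18975, u=1.20548, d=0.82955, q=0.49257, disc=e^(-rΔt)=0.98550
k=8 terminal: V=max(K-S,0) → 84.8212 70.0756 48.6477 17.5093 0.0000 0.0000 0.0000 0.0000 0.0000
k=7: j=0 S=39.2247 intr=78.1353 cont=76.4330 V=78.1353[EX]; j=1 S=57.0002 intr=60.3598 cont=58.6576 V=60.3598[EX]; j=2 S=82.8310 intr=34.5290 cont=32.8268 V=34.5290[EX]; j=3 S=120.3675 intr=0.0000 cont=8.7559 V=8.7559[hold]; j=4 S=174.9144 intr=0.0000 cont=0.0000 V=0.0000[hold]; j=5 S=254.1804 intr=0.0000 cont=0.0000 V=0.0000[hold]; j=6 S=369.3673 intr=0.0000 cont=0.0000 V=0.0000[hold]; j=7 S=536.7536 intr=0.0000 cont=0.0000 V=0.0000[hold]  S*(7)=82.8310
k=6: j=0 S=47.2844 intr=70.0756 cont=68.3733 V=70.0756[EX]; j=1 S=68.7123 intr=48.6477 cont=46.9454 V=48.6477[EX]; j=2 S=99.8507 intr=17.5093 cont=21.5173 V=21.5173[hold]; j=3 S=145.1000 intr=0.0000 cont=4.3786 V=4.3786[hold]; j=4 S=210.8550 intr=0.0000 cont=0.0000 V=0.0000[hold]; j=5 S=306.4081 intr=0.0000 cont=0.0000 V=0.0000[hold]; j=6 S=445.2631 intr=0.0000 cont=0.0000 V=0.0000[hold]  S*(6)=68.7123
k=5: j=0 S=57.0002 intr=60.3598 cont=58.6576 V=60.3598[EX]; j=1 S=82.8310 intr=34.5290 cont=34.7723 V=34.7723[hold]; j=2 S=120.3675 intr=0.0000 cont=12.8857 V=12.8857[hold]; j=3 S=174.9144 intr=0.0000 cont=2.1896 V=2.1896[hold]; j=4 S=254.1804 intr=0.0000 cont=0.0000 V=0.0000[hold]; j=5 S=369.3673 intr=0.0000 cont=0.0000 V=0.0000[hold]  S*(5)=57.0002
k=4: j=0 S=68.7123 intr=48.6477 cont=47.0636 V=48.6477[EX]; j=1 S=99.8507 intr=17.5093 cont=23.6437 V=23.6437[hold]; j=2 S=145.1000 intr=0.0000 cont=7.5066 V=7.5066[hold]; j=3 S=210.8550 intr=0.0000 cont=1.0950 V=1.0950[hold]; j=4 S=306.4081 intr=0.0000 cont=0.0000 V=0.0000[hold]  S*(4)=68.7123
k=3: j=0 S=82.8310 intr=34.5290 cont=35.8045 V=35.8045[hold]; j=1 S=120.3675 intr=0.0000 cont=15.4674 V=15.4674[hold]; j=2 S=174.9144 intr=0.0000 cont=4.2854 V=4.2854[hold]; j=3 S=254.1804 intr=0.0000 cont=0.5476 V=0.5476[hold]  S*(3)=-
k=2: j=0 S=99.8507 intr=17.5093 cont=25.4131 V=25.4131[hold]; j=1 S=145.1000 intr=0.0000 cont=9.8151 V=9.8151[hold]; j=2 S=210.8550 intr=0.0000 cont=2.4088 V=2.4088[hold]  S*(2)=-
k=1: j=0 S=120.3675 intr=0.0000 cont=17.4728 V=17.4728[hold]; j=1 S=174.9144 intr=0.0000 cont=6.0775 V=6.0775[hold]  S*(1)=-
k=0: j=0 S=145.1000 intr=0.0000 cont=11.6878 V=11.6878[hold]  S*(0)=-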